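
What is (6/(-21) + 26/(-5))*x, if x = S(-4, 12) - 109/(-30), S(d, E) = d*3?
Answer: 8032/175 ≈ 45.897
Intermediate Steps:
S(d, E) = 3*d
x = -251/30 (x = 3*(-4) - 109/(-30) = -12 - 109*(-1)/30 = -12 - 1*(-109/30) = -12 + 109/30 = -251/30 ≈ -8.3667)
(6/(-21) + 26/(-5))*x = (6/(-21) + 26/(-5))*(-251/30) = (6*(-1/21) + 26*(-⅕))*(-251/30) = (-2/7 - 26/5)*(-251/30) = -192/35*(-251/30) = 8032/175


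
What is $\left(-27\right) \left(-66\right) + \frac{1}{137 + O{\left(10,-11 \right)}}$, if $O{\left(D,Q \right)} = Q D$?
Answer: $\frac{48115}{27} \approx 1782.0$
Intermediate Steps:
$O{\left(D,Q \right)} = D Q$
$\left(-27\right) \left(-66\right) + \frac{1}{137 + O{\left(10,-11 \right)}} = \left(-27\right) \left(-66\right) + \frac{1}{137 + 10 \left(-11\right)} = 1782 + \frac{1}{137 - 110} = 1782 + \frac{1}{27} = \frac{48115}{27}$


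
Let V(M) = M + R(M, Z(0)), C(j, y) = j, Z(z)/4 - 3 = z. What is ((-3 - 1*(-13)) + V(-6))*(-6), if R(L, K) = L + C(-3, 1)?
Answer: 30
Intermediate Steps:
Z(z) = 12 + 4*z
R(L, K) = -3 + L (R(L, K) = L - 3 = -3 + L)
V(M) = -3 + 2*M (V(M) = M + (-3 + M) = -3 + 2*M)
((-3 - 1*(-13)) + V(-6))*(-6) = ((-3 - 1*(-13)) + (-3 + 2*(-6)))*(-6) = ((-3 + 13) + (-3 - 12))*(-6) = (10 - 15)*(-6) = -5*(-6) = 30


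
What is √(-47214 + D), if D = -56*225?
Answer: 3*I*√6646 ≈ 244.57*I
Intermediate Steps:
D = -12600
√(-47214 + D) = √(-47214 - 12600) = √(-59814) = 3*I*√6646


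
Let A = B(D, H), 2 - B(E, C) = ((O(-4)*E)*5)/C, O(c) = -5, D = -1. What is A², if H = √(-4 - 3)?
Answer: -597/7 + 100*I*√7/7 ≈ -85.286 + 37.796*I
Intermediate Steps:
H = I*√7 (H = √(-7) = I*√7 ≈ 2.6458*I)
B(E, C) = 2 + 25*E/C (B(E, C) = 2 - -5*E*5/C = 2 - (-25*E)/C = 2 - (-25)*E/C = 2 + 25*E/C)
A = 2 + 25*I*√7/7 (A = 2 + 25*(-1)/(I*√7) = 2 + 25*(-1)*(-I*√7/7) = 2 + 25*I*√7/7 ≈ 2.0 + 9.4491*I)
A² = (2 + 25*I*√7/7)²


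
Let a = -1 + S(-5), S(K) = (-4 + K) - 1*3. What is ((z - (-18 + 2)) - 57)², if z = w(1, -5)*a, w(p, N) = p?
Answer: 2916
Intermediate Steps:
S(K) = -7 + K (S(K) = (-4 + K) - 3 = -7 + K)
a = -13 (a = -1 + (-7 - 5) = -1 - 12 = -13)
z = -13 (z = 1*(-13) = -13)
((z - (-18 + 2)) - 57)² = ((-13 - (-18 + 2)) - 57)² = ((-13 - 1*(-16)) - 57)² = ((-13 + 16) - 57)² = (3 - 57)² = (-54)² = 2916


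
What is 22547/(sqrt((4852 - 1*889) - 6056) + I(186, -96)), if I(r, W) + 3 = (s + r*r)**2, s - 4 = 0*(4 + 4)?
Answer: 26992366452359/1433192058417042102 - 22547*I*sqrt(2093)/1433192058417042102 ≈ 1.8834e-5 - 7.1973e-13*I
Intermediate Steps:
s = 4 (s = 4 + 0*(4 + 4) = 4 + 0*8 = 4 + 0 = 4)
I(r, W) = -3 + (4 + r**2)**2 (I(r, W) = -3 + (4 + r*r)**2 = -3 + (4 + r**2)**2)
22547/(sqrt((4852 - 1*889) - 6056) + I(186, -96)) = 22547/(sqrt((4852 - 1*889) - 6056) + (-3 + (4 + 186**2)**2)) = 22547/(sqrt((4852 - 889) - 6056) + (-3 + (4 + 34596)**2)) = 22547/(sqrt(3963 - 6056) + (-3 + 34600**2)) = 22547/(sqrt(-2093) + (-3 + 1197160000)) = 22547/(I*sqrt(2093) + 1197159997) = 22547/(1197159997 + I*sqrt(2093))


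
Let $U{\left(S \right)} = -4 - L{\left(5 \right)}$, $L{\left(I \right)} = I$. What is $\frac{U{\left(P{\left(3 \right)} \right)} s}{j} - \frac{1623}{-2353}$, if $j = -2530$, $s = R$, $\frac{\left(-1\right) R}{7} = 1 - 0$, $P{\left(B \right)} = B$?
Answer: $\frac{3957951}{5953090} \approx 0.66486$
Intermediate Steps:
$R = -7$ ($R = - 7 \left(1 - 0\right) = - 7 \left(1 + 0\right) = \left(-7\right) 1 = -7$)
$s = -7$
$U{\left(S \right)} = -9$ ($U{\left(S \right)} = -4 - 5 = -9$)
$\frac{U{\left(P{\left(3 \right)} \right)} s}{j} - \frac{1623}{-2353} = \frac{\left(-9\right) \left(-7\right)}{-2530} - \frac{1623}{-2353} = 63 \left(- \frac{1}{2530}\right) - - \frac{1623}{2353} = - \frac{63}{2530} + \frac{1623}{2353} = \frac{3957951}{5953090}$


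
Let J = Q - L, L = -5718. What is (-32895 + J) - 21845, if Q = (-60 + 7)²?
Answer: -46213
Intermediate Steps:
Q = 2809 (Q = (-53)² = 2809)
J = 8527 (J = 2809 - 1*(-5718) = 2809 + 5718 = 8527)
(-32895 + J) - 21845 = (-32895 + 8527) - 21845 = -24368 - 21845 = -46213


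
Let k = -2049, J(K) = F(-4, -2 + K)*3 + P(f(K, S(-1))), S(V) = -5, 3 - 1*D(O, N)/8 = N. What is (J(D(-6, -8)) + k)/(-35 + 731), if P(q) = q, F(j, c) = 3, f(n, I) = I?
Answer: -2045/696 ≈ -2.9382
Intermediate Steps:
D(O, N) = 24 - 8*N
J(K) = 4 (J(K) = 3*3 - 5 = 9 - 5 = 4)
(J(D(-6, -8)) + k)/(-35 + 731) = (4 - 2049)/(-35 + 731) = -2045/696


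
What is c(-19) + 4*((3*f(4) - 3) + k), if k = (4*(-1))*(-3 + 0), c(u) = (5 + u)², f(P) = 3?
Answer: 268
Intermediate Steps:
k = 12 (k = -4*(-3) = 12)
c(-19) + 4*((3*f(4) - 3) + k) = (5 - 19)² + 4*((3*3 - 3) + 12) = (-14)² + 4*((9 - 3) + 12) = 196 + 4*(6 + 12) = 196 + 4*18 = 196 + 72 = 268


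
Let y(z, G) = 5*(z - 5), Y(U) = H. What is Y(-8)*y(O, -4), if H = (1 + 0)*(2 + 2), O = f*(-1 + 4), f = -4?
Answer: -340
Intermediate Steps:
O = -12 (O = -4*(-1 + 4) = -4*3 = -12)
H = 4 (H = 1*4 = 4)
Y(U) = 4
y(z, G) = -25 + 5*z (y(z, G) = 5*(-5 + z) = -25 + 5*z)
Y(-8)*y(O, -4) = 4*(-25 + 5*(-12)) = 4*(-25 - 60) = 4*(-85) = -340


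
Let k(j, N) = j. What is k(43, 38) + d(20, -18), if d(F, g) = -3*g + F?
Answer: 117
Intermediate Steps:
d(F, g) = F - 3*g
k(43, 38) + d(20, -18) = 43 + (20 - 3*(-18)) = 43 + (20 + 54) = 43 + 74 = 117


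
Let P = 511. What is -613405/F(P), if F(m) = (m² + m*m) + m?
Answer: -613405/522753 ≈ -1.1734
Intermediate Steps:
F(m) = m + 2*m² (F(m) = (m² + m²) + m = 2*m² + m = m + 2*m²)
-613405/F(P) = -613405*1/(511*(1 + 2*511)) = -613405*1/(511*(1 + 1022)) = -613405/(511*1023) = -613405/522753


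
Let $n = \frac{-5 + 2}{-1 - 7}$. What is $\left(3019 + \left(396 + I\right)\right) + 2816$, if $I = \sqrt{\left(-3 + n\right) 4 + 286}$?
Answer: $6231 + \frac{\sqrt{1102}}{2} \approx 6247.6$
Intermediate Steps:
$n = \frac{3}{8}$ ($n = - \frac{3}{-8} = \left(-3\right) \left(- \frac{1}{8}\right) = \frac{3}{8} \approx 0.375$)
$I = \frac{\sqrt{1102}}{2}$ ($I = \sqrt{\left(-3 + \frac{3}{8}\right) 4 + 286} = \sqrt{\left(- \frac{21}{8}\right) 4 + 286} = \sqrt{- \frac{21}{2} + 286} = \sqrt{\frac{551}{2}} = \frac{\sqrt{1102}}{2} \approx 16.598$)
$\left(3019 + \left(396 + I\right)\right) + 2816 = \left(3019 + \left(396 + \frac{\sqrt{1102}}{2}\right)\right) + 2816 = \left(3415 + \frac{\sqrt{1102}}{2}\right) + 2816 = 6231 + \frac{\sqrt{1102}}{2}$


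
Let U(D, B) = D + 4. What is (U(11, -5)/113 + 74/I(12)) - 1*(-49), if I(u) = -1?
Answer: -2810/113 ≈ -24.867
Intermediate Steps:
U(D, B) = 4 + D
(U(11, -5)/113 + 74/I(12)) - 1*(-49) = ((4 + 11)/113 + 74/(-1)) - 1*(-49) = (15*(1/113) + 74*(-1)) + 49 = (15/113 - 74) + 49 = -8347/113 + 49 = -2810/113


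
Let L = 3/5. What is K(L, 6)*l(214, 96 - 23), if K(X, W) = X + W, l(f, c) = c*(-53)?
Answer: -127677/5 ≈ -25535.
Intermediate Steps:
l(f, c) = -53*c
L = ⅗ (L = 3*(⅕) = ⅗ ≈ 0.60000)
K(X, W) = W + X
K(L, 6)*l(214, 96 - 23) = (6 + ⅗)*(-53*(96 - 23)) = 33*(-53*73)/5 = (33/5)*(-3869) = -127677/5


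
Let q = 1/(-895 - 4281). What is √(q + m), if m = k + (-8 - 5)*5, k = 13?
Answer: I*√348283982/2588 ≈ 7.2111*I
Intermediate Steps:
q = -1/5176 (q = 1/(-5176) = -1/5176 ≈ -0.00019320)
m = -52 (m = 13 + (-8 - 5)*5 = 13 - 13*5 = 13 - 65 = -52)
√(q + m) = √(-1/5176 - 52) = √(-269153/5176) = I*√348283982/2588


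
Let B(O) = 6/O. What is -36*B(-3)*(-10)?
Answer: -720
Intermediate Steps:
-36*B(-3)*(-10) = -216/(-3)*(-10) = -216*(-1)/3*(-10) = -36*(-2)*(-10) = 72*(-10) = -720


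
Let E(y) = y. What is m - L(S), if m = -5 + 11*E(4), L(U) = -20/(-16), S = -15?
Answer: 151/4 ≈ 37.750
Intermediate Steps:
L(U) = 5/4 (L(U) = -20*(-1/16) = 5/4)
m = 39 (m = -5 + 11*4 = -5 + 44 = 39)
m - L(S) = 39 - 1*5/4 = 39 - 5/4 = 151/4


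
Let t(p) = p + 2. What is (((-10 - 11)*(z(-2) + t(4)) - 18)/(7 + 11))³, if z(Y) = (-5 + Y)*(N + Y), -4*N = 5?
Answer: -569722789/13824 ≈ -41213.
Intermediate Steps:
N = -5/4 (N = -¼*5 = -5/4 ≈ -1.2500)
z(Y) = (-5 + Y)*(-5/4 + Y)
t(p) = 2 + p
(((-10 - 11)*(z(-2) + t(4)) - 18)/(7 + 11))³ = (((-10 - 11)*((25/4 + (-2)² - 25/4*(-2)) + (2 + 4)) - 18)/(7 + 11))³ = ((-21*((25/4 + 4 + 25/2) + 6) - 18)/18)³ = ((-21*(91/4 + 6) - 18)*(1/18))³ = ((-21*115/4 - 18)*(1/18))³ = ((-2415/4 - 18)*(1/18))³ = (-2487/4*1/18)³ = (-829/24)³ = -569722789/13824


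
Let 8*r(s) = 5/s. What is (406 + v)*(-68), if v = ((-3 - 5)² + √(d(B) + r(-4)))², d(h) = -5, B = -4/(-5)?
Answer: -2446283/8 - 1088*I*√330 ≈ -3.0579e+5 - 19765.0*I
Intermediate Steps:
B = ⅘ (B = -4*(-⅕) = ⅘ ≈ 0.80000)
r(s) = 5/(8*s) (r(s) = (5/s)/8 = 5/(8*s))
v = (64 + I*√330/8)² (v = ((-3 - 5)² + √(-5 + (5/8)/(-4)))² = ((-8)² + √(-5 + (5/8)*(-¼)))² = (64 + √(-5 - 5/32))² = (64 + √(-165/32))² = (64 + I*√330/8)² ≈ 4090.8 + 290.65*I)
(406 + v)*(-68) = (406 + (512 + I*√330)²/64)*(-68) = -27608 - 17*(512 + I*√330)²/16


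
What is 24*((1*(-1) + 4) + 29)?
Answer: 768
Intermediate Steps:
24*((1*(-1) + 4) + 29) = 24*((-1 + 4) + 29) = 24*(3 + 29) = 24*32 = 768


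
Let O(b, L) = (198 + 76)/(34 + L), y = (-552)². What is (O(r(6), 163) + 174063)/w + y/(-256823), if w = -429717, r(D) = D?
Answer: -34601124881051/21741158190927 ≈ -1.5915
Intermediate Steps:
y = 304704
O(b, L) = 274/(34 + L)
(O(r(6), 163) + 174063)/w + y/(-256823) = (274/(34 + 163) + 174063)/(-429717) + 304704/(-256823) = (274/197 + 174063)*(-1/429717) + 304704*(-1/256823) = (274*(1/197) + 174063)*(-1/429717) - 304704/256823 = (274/197 + 174063)*(-1/429717) - 304704/256823 = (34290685/197)*(-1/429717) - 304704/256823 = -34290685/84654249 - 304704/256823 = -34601124881051/21741158190927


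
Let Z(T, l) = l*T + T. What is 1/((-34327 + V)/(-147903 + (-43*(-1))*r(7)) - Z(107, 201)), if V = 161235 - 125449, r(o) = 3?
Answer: -147774/3193988695 ≈ -4.6266e-5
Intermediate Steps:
Z(T, l) = T + T*l (Z(T, l) = T*l + T = T + T*l)
V = 35786
1/((-34327 + V)/(-147903 + (-43*(-1))*r(7)) - Z(107, 201)) = 1/((-34327 + 35786)/(-147903 - 43*(-1)*3) - 107*(1 + 201)) = 1/(1459/(-147903 + 43*3) - 107*202) = 1/(1459/(-147903 + 129) - 1*21614) = 1/(1459/(-147774) - 21614) = 1/(1459*(-1/147774) - 21614) = 1/(-1459/147774 - 21614) = 1/(-3193988695/147774) = -147774/3193988695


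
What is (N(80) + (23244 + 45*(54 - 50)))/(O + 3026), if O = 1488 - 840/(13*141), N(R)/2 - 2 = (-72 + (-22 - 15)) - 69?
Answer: 7048496/1378887 ≈ 5.1117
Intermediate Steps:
N(R) = -352 (N(R) = 4 + 2*((-72 + (-22 - 15)) - 69) = 4 + 2*((-72 - 37) - 69) = 4 + 2*(-109 - 69) = 4 + 2*(-178) = 4 - 356 = -352)
O = 908888/611 (O = 1488 - 840/1833 = 1488 - 1*280/611 = 1488 - 280/611 = 908888/611 ≈ 1487.5)
(N(80) + (23244 + 45*(54 - 50)))/(O + 3026) = (-352 + (23244 + 45*(54 - 50)))/(908888/611 + 3026) = (-352 + (23244 + 45*4))/(2757774/611) = (-352 + (23244 + 180))*(611/2757774) = (-352 + 23424)*(611/2757774) = 23072*(611/2757774) = 7048496/1378887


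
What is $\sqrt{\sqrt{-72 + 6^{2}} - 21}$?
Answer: $\sqrt{-21 + 6 i} \approx 0.6482 + 4.6282 i$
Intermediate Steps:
$\sqrt{\sqrt{-72 + 6^{2}} - 21} = \sqrt{\sqrt{-72 + 36} - 21} = \sqrt{\sqrt{-36} - 21} = \sqrt{6 i - 21} = \sqrt{-21 + 6 i}$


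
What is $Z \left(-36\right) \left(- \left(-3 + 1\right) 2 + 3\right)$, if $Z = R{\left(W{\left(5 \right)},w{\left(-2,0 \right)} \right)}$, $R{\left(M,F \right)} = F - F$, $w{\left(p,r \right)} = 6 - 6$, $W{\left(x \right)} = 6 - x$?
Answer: $0$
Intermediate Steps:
$w{\left(p,r \right)} = 0$ ($w{\left(p,r \right)} = 6 - 6 = 0$)
$R{\left(M,F \right)} = 0$
$Z = 0$
$Z \left(-36\right) \left(- \left(-3 + 1\right) 2 + 3\right) = 0 \left(-36\right) \left(- \left(-3 + 1\right) 2 + 3\right) = 0 \left(- \left(-2\right) 2 + 3\right) = 0 \left(\left(-1\right) \left(-4\right) + 3\right) = 0 \left(4 + 3\right) = 0 \cdot 7 = 0$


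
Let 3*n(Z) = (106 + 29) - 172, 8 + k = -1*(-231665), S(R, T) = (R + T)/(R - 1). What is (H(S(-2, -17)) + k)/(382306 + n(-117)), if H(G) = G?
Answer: 694990/1146881 ≈ 0.60598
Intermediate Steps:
S(R, T) = (R + T)/(-1 + R)
k = 231657 (k = -8 - 1*(-231665) = -8 + 231665 = 231657)
n(Z) = -37/3 (n(Z) = ((106 + 29) - 172)/3 = (135 - 172)/3 = (⅓)*(-37) = -37/3)
(H(S(-2, -17)) + k)/(382306 + n(-117)) = ((-2 - 17)/(-1 - 2) + 231657)/(382306 - 37/3) = (-19/(-3) + 231657)/(1146881/3) = (-⅓*(-19) + 231657)*(3/1146881) = (19/3 + 231657)*(3/1146881) = (694990/3)*(3/1146881) = 694990/1146881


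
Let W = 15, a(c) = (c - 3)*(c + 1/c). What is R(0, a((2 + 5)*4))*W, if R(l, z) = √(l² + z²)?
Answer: 294375/28 ≈ 10513.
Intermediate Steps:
a(c) = (-3 + c)*(c + 1/c)
R(0, a((2 + 5)*4))*W = √(0² + (1 + ((2 + 5)*4)² - 3*(2 + 5)*4 - 3*1/(4*(2 + 5)))²)*15 = √(0 + (1 + (7*4)² - 21*4 - 3/(7*4))²)*15 = √(0 + (1 + 28² - 3*28 - 3/28)²)*15 = √(0 + (1 + 784 - 84 - 3*1/28)²)*15 = √(0 + (1 + 784 - 84 - 3/28)²)*15 = √(0 + (19625/28)²)*15 = √(0 + 385140625/784)*15 = √(385140625/784)*15 = (19625/28)*15 = 294375/28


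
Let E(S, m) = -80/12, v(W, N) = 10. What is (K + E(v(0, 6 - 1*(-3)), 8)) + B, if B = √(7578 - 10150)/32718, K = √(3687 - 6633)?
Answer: -20/3 + I*√2946 + I*√643/16359 ≈ -6.6667 + 54.279*I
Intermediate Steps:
K = I*√2946 (K = √(-2946) = I*√2946 ≈ 54.277*I)
E(S, m) = -20/3 (E(S, m) = -80*1/12 = -20/3)
B = I*√643/16359 (B = √(-2572)*(1/32718) = (2*I*√643)*(1/32718) = I*√643/16359 ≈ 0.0015501*I)
(K + E(v(0, 6 - 1*(-3)), 8)) + B = (I*√2946 - 20/3) + I*√643/16359 = (-20/3 + I*√2946) + I*√643/16359 = -20/3 + I*√2946 + I*√643/16359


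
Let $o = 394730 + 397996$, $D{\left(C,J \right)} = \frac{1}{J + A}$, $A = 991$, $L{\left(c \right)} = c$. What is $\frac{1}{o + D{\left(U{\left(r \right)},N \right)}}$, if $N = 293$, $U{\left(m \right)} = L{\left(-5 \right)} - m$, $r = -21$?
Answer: $\frac{1284}{1017860185} \approx 1.2615 \cdot 10^{-6}$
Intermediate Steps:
$U{\left(m \right)} = -5 - m$
$D{\left(C,J \right)} = \frac{1}{991 + J}$ ($D{\left(C,J \right)} = \frac{1}{J + 991} = \frac{1}{991 + J}$)
$o = 792726$
$\frac{1}{o + D{\left(U{\left(r \right)},N \right)}} = \frac{1}{792726 + \frac{1}{991 + 293}} = \frac{1}{792726 + \frac{1}{1284}} = \frac{1}{\frac{1017860185}{1284}} = \frac{1284}{1017860185}$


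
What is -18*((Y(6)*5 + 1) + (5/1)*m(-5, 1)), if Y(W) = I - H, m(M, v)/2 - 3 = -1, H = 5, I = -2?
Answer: 252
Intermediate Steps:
m(M, v) = 4 (m(M, v) = 6 + 2*(-1) = 6 - 2 = 4)
Y(W) = -7 (Y(W) = -2 - 1*5 = -2 - 5 = -7)
-18*((Y(6)*5 + 1) + (5/1)*m(-5, 1)) = -18*((-7*5 + 1) + (5/1)*4) = -18*((-35 + 1) + (1*5)*4) = -18*(-34 + 5*4) = -18*(-34 + 20) = -18*(-14) = 252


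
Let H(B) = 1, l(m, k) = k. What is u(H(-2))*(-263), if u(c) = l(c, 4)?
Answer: -1052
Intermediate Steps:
u(c) = 4
u(H(-2))*(-263) = 4*(-263) = -1052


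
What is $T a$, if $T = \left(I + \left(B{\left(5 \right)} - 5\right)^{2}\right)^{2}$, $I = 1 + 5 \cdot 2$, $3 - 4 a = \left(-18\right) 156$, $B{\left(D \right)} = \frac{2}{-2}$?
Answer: $\frac{6209499}{4} \approx 1.5524 \cdot 10^{6}$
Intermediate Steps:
$B{\left(D \right)} = -1$ ($B{\left(D \right)} = 2 \left(- \frac{1}{2}\right) = -1$)
$a = \frac{2811}{4}$ ($a = \frac{3}{4} - \frac{\left(-18\right) 156}{4} = \frac{3}{4} - -702 = \frac{3}{4} + 702 = \frac{2811}{4} \approx 702.75$)
$I = 11$ ($I = 1 + 10 = 11$)
$T = 2209$ ($T = \left(11 + \left(-1 - 5\right)^{2}\right)^{2} = \left(11 + \left(-6\right)^{2}\right)^{2} = \left(11 + 36\right)^{2} = 47^{2} = 2209$)
$T a = 2209 \cdot \frac{2811}{4} = \frac{6209499}{4}$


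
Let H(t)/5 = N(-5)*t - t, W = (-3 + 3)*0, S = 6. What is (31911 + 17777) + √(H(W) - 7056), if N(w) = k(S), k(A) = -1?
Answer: 49688 + 84*I ≈ 49688.0 + 84.0*I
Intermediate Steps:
N(w) = -1
W = 0 (W = 0*0 = 0)
H(t) = -10*t (H(t) = 5*(-t - t) = 5*(-2*t) = -10*t)
(31911 + 17777) + √(H(W) - 7056) = (31911 + 17777) + √(-10*0 - 7056) = 49688 + √(0 - 7056) = 49688 + √(-7056) = 49688 + 84*I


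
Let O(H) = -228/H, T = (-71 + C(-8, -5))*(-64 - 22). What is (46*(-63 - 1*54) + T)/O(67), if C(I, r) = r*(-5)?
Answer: 47771/114 ≈ 419.04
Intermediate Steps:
C(I, r) = -5*r
T = 3956 (T = (-71 - 5*(-5))*(-64 - 22) = (-71 + 25)*(-86) = -46*(-86) = 3956)
(46*(-63 - 1*54) + T)/O(67) = (46*(-63 - 1*54) + 3956)/((-228/67)) = (46*(-63 - 54) + 3956)/((-228*1/67)) = (46*(-117) + 3956)/(-228/67) = (-5382 + 3956)*(-67/228) = -1426*(-67/228) = 47771/114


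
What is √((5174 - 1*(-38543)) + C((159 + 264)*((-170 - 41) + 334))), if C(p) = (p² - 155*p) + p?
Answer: 2*√674762023 ≈ 51952.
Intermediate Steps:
C(p) = p² - 154*p
√((5174 - 1*(-38543)) + C((159 + 264)*((-170 - 41) + 334))) = √((5174 - 1*(-38543)) + ((159 + 264)*((-170 - 41) + 334))*(-154 + (159 + 264)*((-170 - 41) + 334))) = √((5174 + 38543) + (423*(-211 + 334))*(-154 + 423*(-211 + 334))) = √(43717 + (423*123)*(-154 + 423*123)) = √(43717 + 52029*(-154 + 52029)) = √(43717 + 52029*51875) = √(43717 + 2699004375) = √2699048092 = 2*√674762023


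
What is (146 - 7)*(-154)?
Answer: -21406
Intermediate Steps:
(146 - 7)*(-154) = 139*(-154) = -21406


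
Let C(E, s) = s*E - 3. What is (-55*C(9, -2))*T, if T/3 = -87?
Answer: -301455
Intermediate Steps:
T = -261 (T = 3*(-87) = -261)
C(E, s) = -3 + E*s (C(E, s) = E*s - 3 = -3 + E*s)
(-55*C(9, -2))*T = -55*(-3 + 9*(-2))*(-261) = -55*(-3 - 18)*(-261) = -55*(-21)*(-261) = 1155*(-261) = -301455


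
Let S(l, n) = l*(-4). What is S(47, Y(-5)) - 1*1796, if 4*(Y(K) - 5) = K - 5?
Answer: -1984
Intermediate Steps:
Y(K) = 15/4 + K/4 (Y(K) = 5 + (K - 5)/4 = 5 + (-5 + K)/4 = 5 + (-5/4 + K/4) = 15/4 + K/4)
S(l, n) = -4*l
S(47, Y(-5)) - 1*1796 = -4*47 - 1*1796 = -188 - 1796 = -1984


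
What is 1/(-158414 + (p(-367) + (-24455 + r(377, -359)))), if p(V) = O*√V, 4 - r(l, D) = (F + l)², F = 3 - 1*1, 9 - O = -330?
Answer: -326506/106648344043 - 339*I*√367/106648344043 ≈ -3.0615e-6 - 6.0895e-8*I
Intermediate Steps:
O = 339 (O = 9 - 1*(-330) = 9 + 330 = 339)
F = 2 (F = 3 - 1 = 2)
r(l, D) = 4 - (2 + l)²
p(V) = 339*√V
1/(-158414 + (p(-367) + (-24455 + r(377, -359)))) = 1/(-158414 + (339*√(-367) + (-24455 + (4 - (2 + 377)²)))) = 1/(-158414 + (339*(I*√367) + (-24455 + (4 - 1*379²)))) = 1/(-158414 + (339*I*√367 + (-24455 + (4 - 1*143641)))) = 1/(-158414 + (339*I*√367 + (-24455 + (4 - 143641)))) = 1/(-158414 + (339*I*√367 + (-24455 - 143637))) = 1/(-158414 + (339*I*√367 - 168092)) = 1/(-158414 + (-168092 + 339*I*√367)) = 1/(-326506 + 339*I*√367)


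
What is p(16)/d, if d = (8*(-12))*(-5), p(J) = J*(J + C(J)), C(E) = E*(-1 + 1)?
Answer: 8/15 ≈ 0.53333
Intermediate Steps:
C(E) = 0 (C(E) = E*0 = 0)
p(J) = J² (p(J) = J*(J + 0) = J*J = J²)
d = 480 (d = -96*(-5) = 480)
p(16)/d = 16²/480 = 256*(1/480) = 8/15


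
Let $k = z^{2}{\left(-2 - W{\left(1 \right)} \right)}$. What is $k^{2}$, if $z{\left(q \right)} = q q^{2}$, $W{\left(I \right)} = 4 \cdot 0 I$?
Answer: $4096$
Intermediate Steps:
$W{\left(I \right)} = 0$ ($W{\left(I \right)} = 0 I = 0$)
$z{\left(q \right)} = q^{3}$
$k = 64$ ($k = \left(\left(-2 - 0\right)^{3}\right)^{2} = \left(\left(-2 + 0\right)^{3}\right)^{2} = \left(\left(-2\right)^{3}\right)^{2} = \left(-8\right)^{2} = 64$)
$k^{2} = 64^{2} = 4096$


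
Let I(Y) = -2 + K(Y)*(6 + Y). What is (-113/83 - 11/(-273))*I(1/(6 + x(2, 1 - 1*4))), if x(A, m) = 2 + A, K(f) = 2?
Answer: -508912/37765 ≈ -13.476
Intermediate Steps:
I(Y) = 10 + 2*Y (I(Y) = -2 + 2*(6 + Y) = -2 + (12 + 2*Y) = 10 + 2*Y)
(-113/83 - 11/(-273))*I(1/(6 + x(2, 1 - 1*4))) = (-113/83 - 11/(-273))*(10 + 2/(6 + (2 + 2))) = (-113*1/83 - 11*(-1/273))*(10 + 2/(6 + 4)) = (-113/83 + 11/273)*(10 + 2/10) = -29936*(10 + 2*(1/10))/22659 = -29936*(10 + 1/5)/22659 = -29936/22659*51/5 = -508912/37765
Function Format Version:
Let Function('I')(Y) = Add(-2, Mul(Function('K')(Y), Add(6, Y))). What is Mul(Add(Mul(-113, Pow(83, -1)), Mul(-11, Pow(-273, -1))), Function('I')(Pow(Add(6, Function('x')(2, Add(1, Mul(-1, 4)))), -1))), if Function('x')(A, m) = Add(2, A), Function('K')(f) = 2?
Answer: Rational(-508912, 37765) ≈ -13.476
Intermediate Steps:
Function('I')(Y) = Add(10, Mul(2, Y)) (Function('I')(Y) = Add(-2, Mul(2, Add(6, Y))) = Add(-2, Add(12, Mul(2, Y))) = Add(10, Mul(2, Y)))
Mul(Add(Mul(-113, Pow(83, -1)), Mul(-11, Pow(-273, -1))), Function('I')(Pow(Add(6, Function('x')(2, Add(1, Mul(-1, 4)))), -1))) = Mul(Add(Mul(-113, Pow(83, -1)), Mul(-11, Pow(-273, -1))), Add(10, Mul(2, Pow(Add(6, Add(2, 2)), -1)))) = Mul(Add(Mul(-113, Rational(1, 83)), Mul(-11, Rational(-1, 273))), Add(10, Mul(2, Pow(Add(6, 4), -1)))) = Mul(Add(Rational(-113, 83), Rational(11, 273)), Add(10, Mul(2, Pow(10, -1)))) = Mul(Rational(-29936, 22659), Add(10, Mul(2, Rational(1, 10)))) = Mul(Rational(-29936, 22659), Add(10, Rational(1, 5))) = Mul(Rational(-29936, 22659), Rational(51, 5)) = Rational(-508912, 37765)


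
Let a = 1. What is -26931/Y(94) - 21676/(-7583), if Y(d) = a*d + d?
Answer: -4258355/30332 ≈ -140.39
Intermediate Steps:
Y(d) = 2*d (Y(d) = 1*d + d = d + d = 2*d)
-26931/Y(94) - 21676/(-7583) = -26931/(2*94) - 21676/(-7583) = -26931/188 - 21676*(-1/7583) = -26931*1/188 + 21676/7583 = -573/4 + 21676/7583 = -4258355/30332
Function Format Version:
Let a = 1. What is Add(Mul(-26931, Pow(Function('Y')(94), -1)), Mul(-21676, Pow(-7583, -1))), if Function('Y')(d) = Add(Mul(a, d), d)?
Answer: Rational(-4258355, 30332) ≈ -140.39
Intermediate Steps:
Function('Y')(d) = Mul(2, d) (Function('Y')(d) = Add(Mul(1, d), d) = Add(d, d) = Mul(2, d))
Add(Mul(-26931, Pow(Function('Y')(94), -1)), Mul(-21676, Pow(-7583, -1))) = Add(Mul(-26931, Pow(Mul(2, 94), -1)), Mul(-21676, Pow(-7583, -1))) = Add(Mul(-26931, Pow(188, -1)), Mul(-21676, Rational(-1, 7583))) = Add(Mul(-26931, Rational(1, 188)), Rational(21676, 7583)) = Add(Rational(-573, 4), Rational(21676, 7583)) = Rational(-4258355, 30332)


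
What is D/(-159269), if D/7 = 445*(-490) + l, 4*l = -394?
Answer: 3054079/318538 ≈ 9.5878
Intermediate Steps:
l = -197/2 (l = (1/4)*(-394) = -197/2 ≈ -98.500)
D = -3054079/2 (D = 7*(445*(-490) - 197/2) = 7*(-218050 - 197/2) = 7*(-436297/2) = -3054079/2 ≈ -1.5270e+6)
D/(-159269) = -3054079/2/(-159269) = -3054079/2*(-1/159269) = 3054079/318538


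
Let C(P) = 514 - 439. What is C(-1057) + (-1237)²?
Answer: 1530244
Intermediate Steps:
C(P) = 75
C(-1057) + (-1237)² = 75 + (-1237)² = 75 + 1530169 = 1530244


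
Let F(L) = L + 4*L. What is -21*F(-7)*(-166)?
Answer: -122010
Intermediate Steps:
F(L) = 5*L
-21*F(-7)*(-166) = -105*(-7)*(-166) = -21*(-35)*(-166) = 735*(-166) = -122010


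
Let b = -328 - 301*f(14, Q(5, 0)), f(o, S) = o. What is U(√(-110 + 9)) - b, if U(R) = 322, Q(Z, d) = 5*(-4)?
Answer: 4864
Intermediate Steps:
Q(Z, d) = -20
b = -4542 (b = -328 - 301*14 = -328 - 4214 = -4542)
U(√(-110 + 9)) - b = 322 - 1*(-4542) = 322 + 4542 = 4864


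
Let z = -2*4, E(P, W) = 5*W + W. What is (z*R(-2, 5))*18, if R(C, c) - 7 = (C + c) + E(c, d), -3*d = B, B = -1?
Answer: -1728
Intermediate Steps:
d = ⅓ (d = -⅓*(-1) = ⅓ ≈ 0.33333)
E(P, W) = 6*W
R(C, c) = 9 + C + c (R(C, c) = 7 + ((C + c) + 6*(⅓)) = 7 + ((C + c) + 2) = 7 + (2 + C + c) = 9 + C + c)
z = -8
(z*R(-2, 5))*18 = -8*(9 - 2 + 5)*18 = -8*12*18 = -96*18 = -1728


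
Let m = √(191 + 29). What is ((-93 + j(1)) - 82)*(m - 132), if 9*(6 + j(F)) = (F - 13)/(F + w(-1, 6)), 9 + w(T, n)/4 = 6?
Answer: 23876 - 11938*√55/33 ≈ 21193.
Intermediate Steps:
w(T, n) = -12 (w(T, n) = -36 + 4*6 = -36 + 24 = -12)
j(F) = -6 + (-13 + F)/(9*(-12 + F)) (j(F) = -6 + ((F - 13)/(F - 12))/9 = -6 + ((-13 + F)/(-12 + F))/9 = -6 + (-13 + F)/(9*(-12 + F)))
m = 2*√55 (m = √220 = 2*√55 ≈ 14.832)
((-93 + j(1)) - 82)*(m - 132) = ((-93 + (635 - 53*1)/(9*(-12 + 1))) - 82)*(2*√55 - 132) = ((-93 + (⅑)*(635 - 53)/(-11)) - 82)*(-132 + 2*√55) = ((-93 + (⅑)*(-1/11)*582) - 82)*(-132 + 2*√55) = ((-93 - 194/33) - 82)*(-132 + 2*√55) = (-3263/33 - 82)*(-132 + 2*√55) = -5969*(-132 + 2*√55)/33 = 23876 - 11938*√55/33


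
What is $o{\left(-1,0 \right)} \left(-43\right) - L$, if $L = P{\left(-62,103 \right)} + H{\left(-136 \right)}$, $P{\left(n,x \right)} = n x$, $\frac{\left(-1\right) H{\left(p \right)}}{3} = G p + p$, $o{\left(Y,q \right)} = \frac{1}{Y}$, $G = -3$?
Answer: $7245$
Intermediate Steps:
$H{\left(p \right)} = 6 p$ ($H{\left(p \right)} = - 3 \left(- 3 p + p\right) = - 3 \left(- 2 p\right) = 6 p$)
$L = -7202$ ($L = \left(-62\right) 103 + 6 \left(-136\right) = -6386 - 816 = -7202$)
$o{\left(-1,0 \right)} \left(-43\right) - L = \frac{1}{-1} \left(-43\right) - -7202 = \left(-1\right) \left(-43\right) + 7202 = 43 + 7202 = 7245$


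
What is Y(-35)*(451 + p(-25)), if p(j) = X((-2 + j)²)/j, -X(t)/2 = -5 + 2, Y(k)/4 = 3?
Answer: 135228/25 ≈ 5409.1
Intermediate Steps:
Y(k) = 12 (Y(k) = 4*3 = 12)
X(t) = 6 (X(t) = -2*(-5 + 2) = -2*(-3) = 6)
p(j) = 6/j
Y(-35)*(451 + p(-25)) = 12*(451 + 6/(-25)) = 12*(451 + 6*(-1/25)) = 12*(451 - 6/25) = 12*(11269/25) = 135228/25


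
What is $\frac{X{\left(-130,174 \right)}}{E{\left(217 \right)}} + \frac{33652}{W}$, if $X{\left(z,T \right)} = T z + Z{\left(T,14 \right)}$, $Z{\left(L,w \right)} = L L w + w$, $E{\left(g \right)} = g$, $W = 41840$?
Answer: $\frac{4198984301}{2269820} \approx 1849.9$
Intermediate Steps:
$Z{\left(L,w \right)} = w + w L^{2}$ ($Z{\left(L,w \right)} = L^{2} w + w = w L^{2} + w = w + w L^{2}$)
$X{\left(z,T \right)} = 14 + 14 T^{2} + T z$ ($X{\left(z,T \right)} = T z + 14 \left(1 + T^{2}\right) = T z + \left(14 + 14 T^{2}\right) = 14 + 14 T^{2} + T z$)
$\frac{X{\left(-130,174 \right)}}{E{\left(217 \right)}} + \frac{33652}{W} = \frac{14 + 14 \cdot 174^{2} + 174 \left(-130\right)}{217} + \frac{33652}{41840} = \left(14 + 14 \cdot 30276 - 22620\right) \frac{1}{217} + 33652 \cdot \frac{1}{41840} = \left(14 + 423864 - 22620\right) \frac{1}{217} + \frac{8413}{10460} = 401258 \cdot \frac{1}{217} + \frac{8413}{10460} = \frac{401258}{217} + \frac{8413}{10460} = \frac{4198984301}{2269820}$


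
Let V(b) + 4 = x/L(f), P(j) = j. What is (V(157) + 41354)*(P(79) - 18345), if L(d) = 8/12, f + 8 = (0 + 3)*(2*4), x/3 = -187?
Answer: -739928261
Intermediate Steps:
x = -561 (x = 3*(-187) = -561)
f = 16 (f = -8 + (0 + 3)*(2*4) = -8 + 3*8 = -8 + 24 = 16)
L(d) = ⅔ (L(d) = 8*(1/12) = ⅔)
V(b) = -1691/2 (V(b) = -4 - 561/⅔ = -4 - 561*3/2 = -4 - 1683/2 = -1691/2)
(V(157) + 41354)*(P(79) - 18345) = (-1691/2 + 41354)*(79 - 18345) = (81017/2)*(-18266) = -739928261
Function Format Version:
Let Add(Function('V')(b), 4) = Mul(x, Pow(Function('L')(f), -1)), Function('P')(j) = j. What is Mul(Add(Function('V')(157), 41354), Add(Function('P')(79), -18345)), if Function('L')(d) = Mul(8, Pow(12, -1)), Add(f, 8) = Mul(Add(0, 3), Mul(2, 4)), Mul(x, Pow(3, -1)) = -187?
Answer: -739928261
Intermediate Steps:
x = -561 (x = Mul(3, -187) = -561)
f = 16 (f = Add(-8, Mul(Add(0, 3), Mul(2, 4))) = Add(-8, Mul(3, 8)) = Add(-8, 24) = 16)
Function('L')(d) = Rational(2, 3) (Function('L')(d) = Mul(8, Rational(1, 12)) = Rational(2, 3))
Function('V')(b) = Rational(-1691, 2) (Function('V')(b) = Add(-4, Mul(-561, Pow(Rational(2, 3), -1))) = Add(-4, Mul(-561, Rational(3, 2))) = Add(-4, Rational(-1683, 2)) = Rational(-1691, 2))
Mul(Add(Function('V')(157), 41354), Add(Function('P')(79), -18345)) = Mul(Add(Rational(-1691, 2), 41354), Add(79, -18345)) = Mul(Rational(81017, 2), -18266) = -739928261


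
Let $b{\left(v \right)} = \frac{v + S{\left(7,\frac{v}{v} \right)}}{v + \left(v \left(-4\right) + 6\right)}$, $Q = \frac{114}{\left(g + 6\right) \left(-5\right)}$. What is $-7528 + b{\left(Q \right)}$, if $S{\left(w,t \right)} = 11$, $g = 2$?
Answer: $- \frac{2190485}{291} \approx -7527.4$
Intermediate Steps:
$Q = - \frac{57}{20}$ ($Q = \frac{114}{\left(2 + 6\right) \left(-5\right)} = \frac{114}{8 \left(-5\right)} = \frac{114}{-40} = 114 \left(- \frac{1}{40}\right) = - \frac{57}{20} \approx -2.85$)
$b{\left(v \right)} = \frac{11 + v}{6 - 3 v}$ ($b{\left(v \right)} = \frac{v + 11}{v + \left(v \left(-4\right) + 6\right)} = \frac{11 + v}{v - \left(-6 + 4 v\right)} = \frac{11 + v}{6 - 3 v}$)
$-7528 + b{\left(Q \right)} = -7528 + \frac{-11 - - \frac{57}{20}}{3 \left(-2 - \frac{57}{20}\right)} = -7528 + \frac{-11 + \frac{57}{20}}{3 \left(- \frac{97}{20}\right)} = -7528 + \frac{1}{3} \left(- \frac{20}{97}\right) \left(- \frac{163}{20}\right) = -7528 + \frac{163}{291} = - \frac{2190485}{291}$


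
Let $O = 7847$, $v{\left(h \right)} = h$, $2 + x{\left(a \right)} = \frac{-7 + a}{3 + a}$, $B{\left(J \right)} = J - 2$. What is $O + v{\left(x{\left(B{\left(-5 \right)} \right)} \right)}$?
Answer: $\frac{15697}{2} \approx 7848.5$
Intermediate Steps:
$B{\left(J \right)} = -2 + J$
$x{\left(a \right)} = -2 + \frac{-7 + a}{3 + a}$
$O + v{\left(x{\left(B{\left(-5 \right)} \right)} \right)} = 7847 + \frac{-13 - \left(-2 - 5\right)}{3 - 7} = 7847 + \frac{-13 - -7}{3 - 7} = 7847 + \frac{-13 + 7}{-4} = 7847 - - \frac{3}{2} = 7847 + \frac{3}{2} = \frac{15697}{2}$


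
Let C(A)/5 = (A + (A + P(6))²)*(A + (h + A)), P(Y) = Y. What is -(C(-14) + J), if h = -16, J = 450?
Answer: 10550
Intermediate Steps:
C(A) = 5*(-16 + 2*A)*(A + (6 + A)²) (C(A) = 5*((A + (A + 6)²)*(A + (-16 + A))) = 5*((A + (6 + A)²)*(-16 + 2*A)) = 5*((-16 + 2*A)*(A + (6 + A)²)) = 5*(-16 + 2*A)*(A + (6 + A)²))
-(C(-14) + J) = -((-2880 - 680*(-14) + 10*(-14)³ + 50*(-14)²) + 450) = -((-2880 + 9520 + 10*(-2744) + 50*196) + 450) = -((-2880 + 9520 - 27440 + 9800) + 450) = -(-11000 + 450) = -1*(-10550) = 10550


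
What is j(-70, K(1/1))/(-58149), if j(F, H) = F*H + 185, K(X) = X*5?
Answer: 55/19383 ≈ 0.0028375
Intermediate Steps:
K(X) = 5*X
j(F, H) = 185 + F*H
j(-70, K(1/1))/(-58149) = (185 - 350/1)/(-58149) = (185 - 350)*(-1/58149) = -165*(-1/58149) = 55/19383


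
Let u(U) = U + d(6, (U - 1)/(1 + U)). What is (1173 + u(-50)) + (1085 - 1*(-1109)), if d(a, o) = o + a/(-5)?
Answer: 812626/245 ≈ 3316.8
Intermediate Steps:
d(a, o) = o - a/5
u(U) = -6/5 + U + (-1 + U)/(1 + U) (u(U) = U + ((U - 1)/(1 + U) - ⅕*6) = U + ((-1 + U)/(1 + U) - 6/5) = U + (-6/5 + (-1 + U)/(1 + U)) = -6/5 + U + (-1 + U)/(1 + U))
(1173 + u(-50)) + (1085 - 1*(-1109)) = (1173 + (-11 + 4*(-50) + 5*(-50)²)/(5*(1 - 50))) + (1085 - 1*(-1109)) = (1173 + (⅕)*(-11 - 200 + 5*2500)/(-49)) + (1085 + 1109) = (1173 + (⅕)*(-1/49)*(-11 - 200 + 12500)) + 2194 = (1173 + (⅕)*(-1/49)*12289) + 2194 = (1173 - 12289/245) + 2194 = 275096/245 + 2194 = 812626/245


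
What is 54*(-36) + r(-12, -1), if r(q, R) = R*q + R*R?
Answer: -1931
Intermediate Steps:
r(q, R) = R² + R*q (r(q, R) = R*q + R² = R² + R*q)
54*(-36) + r(-12, -1) = 54*(-36) - (-1 - 12) = -1944 - 1*(-13) = -1944 + 13 = -1931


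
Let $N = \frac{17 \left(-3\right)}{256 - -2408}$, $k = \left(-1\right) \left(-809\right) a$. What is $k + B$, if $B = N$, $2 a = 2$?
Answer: $\frac{718375}{888} \approx 808.98$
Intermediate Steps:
$a = 1$ ($a = \frac{1}{2} \cdot 2 = 1$)
$k = 809$ ($k = \left(-1\right) \left(-809\right) 1 = 809 \cdot 1 = 809$)
$N = - \frac{17}{888}$ ($N = - \frac{51}{256 + 2408} = - \frac{51}{2664} = \left(-51\right) \frac{1}{2664} = - \frac{17}{888} \approx -0.019144$)
$B = - \frac{17}{888} \approx -0.019144$
$k + B = 809 - \frac{17}{888} = \frac{718375}{888}$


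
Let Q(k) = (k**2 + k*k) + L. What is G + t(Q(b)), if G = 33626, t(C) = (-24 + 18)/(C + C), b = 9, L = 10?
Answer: 5783669/172 ≈ 33626.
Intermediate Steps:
Q(k) = 10 + 2*k**2 (Q(k) = (k**2 + k*k) + 10 = (k**2 + k**2) + 10 = 2*k**2 + 10 = 10 + 2*k**2)
t(C) = -3/C (t(C) = -6*1/(2*C) = -3/C)
G + t(Q(b)) = 33626 - 3/(10 + 2*9**2) = 33626 - 3/(10 + 2*81) = 33626 - 3/(10 + 162) = 33626 - 3/172 = 5783669/172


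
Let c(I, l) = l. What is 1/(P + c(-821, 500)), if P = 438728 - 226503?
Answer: 1/212725 ≈ 4.7009e-6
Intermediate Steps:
P = 212225
1/(P + c(-821, 500)) = 1/(212225 + 500) = 1/212725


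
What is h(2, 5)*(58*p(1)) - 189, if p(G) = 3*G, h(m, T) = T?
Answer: 681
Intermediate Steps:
h(2, 5)*(58*p(1)) - 189 = 5*(58*(3*1)) - 189 = 5*(58*3) - 189 = 5*174 - 189 = 870 - 189 = 681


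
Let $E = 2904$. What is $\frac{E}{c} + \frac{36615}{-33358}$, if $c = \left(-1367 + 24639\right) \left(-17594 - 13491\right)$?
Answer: $- \frac{3310969801929}{3016439347870} \approx -1.0976$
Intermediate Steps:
$c = -723410120$ ($c = 23272 \left(-31085\right) = -723410120$)
$\frac{E}{c} + \frac{36615}{-33358} = \frac{2904}{-723410120} + \frac{36615}{-33358} = 2904 \left(- \frac{1}{723410120}\right) + 36615 \left(- \frac{1}{33358}\right) = - \frac{363}{90426265} - \frac{36615}{33358} = - \frac{3310969801929}{3016439347870}$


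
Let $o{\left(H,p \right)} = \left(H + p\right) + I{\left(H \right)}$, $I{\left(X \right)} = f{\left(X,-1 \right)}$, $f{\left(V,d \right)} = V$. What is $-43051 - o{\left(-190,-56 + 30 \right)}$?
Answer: $-42645$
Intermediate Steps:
$I{\left(X \right)} = X$
$o{\left(H,p \right)} = p + 2 H$ ($o{\left(H,p \right)} = \left(H + p\right) + H = p + 2 H$)
$-43051 - o{\left(-190,-56 + 30 \right)} = -43051 - \left(\left(-56 + 30\right) + 2 \left(-190\right)\right) = -43051 - \left(-26 - 380\right) = -43051 - -406 = -43051 + 406 = -42645$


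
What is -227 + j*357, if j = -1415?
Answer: -505382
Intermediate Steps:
-227 + j*357 = -227 - 1415*357 = -227 - 505155 = -505382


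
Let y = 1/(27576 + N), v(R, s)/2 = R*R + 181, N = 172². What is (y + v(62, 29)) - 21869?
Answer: -789894039/57160 ≈ -13819.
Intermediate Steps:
N = 29584
v(R, s) = 362 + 2*R² (v(R, s) = 2*(R*R + 181) = 2*(R² + 181) = 2*(181 + R²) = 362 + 2*R²)
y = 1/57160 (y = 1/(27576 + 29584) = 1/57160 ≈ 1.7495e-5)
(y + v(62, 29)) - 21869 = (1/57160 + (362 + 2*62²)) - 21869 = (1/57160 + (362 + 2*3844)) - 21869 = (1/57160 + (362 + 7688)) - 21869 = (1/57160 + 8050) - 21869 = 460138001/57160 - 21869 = -789894039/57160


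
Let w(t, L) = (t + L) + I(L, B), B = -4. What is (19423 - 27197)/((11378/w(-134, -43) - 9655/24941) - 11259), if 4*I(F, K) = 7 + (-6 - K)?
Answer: 68152803901/99275918857 ≈ 0.68650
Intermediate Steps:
I(F, K) = ¼ - K/4 (I(F, K) = (7 + (-6 - K))/4 = (1 - K)/4 = ¼ - K/4)
w(t, L) = 5/4 + L + t (w(t, L) = (t + L) + (¼ - ¼*(-4)) = (L + t) + (¼ + 1) = (L + t) + 5/4 = 5/4 + L + t)
(19423 - 27197)/((11378/w(-134, -43) - 9655/24941) - 11259) = (19423 - 27197)/((11378/(5/4 - 43 - 134) - 9655/24941) - 11259) = -7774/((11378/(-703/4) - 9655*1/24941) - 11259) = -7774/((11378*(-4/703) - 9655/24941) - 11259) = -7774/((-45512/703 - 9655/24941) - 11259) = -7774/(-1141902257/17533523 - 11259) = -7774/(-198551837714/17533523) = -7774*(-17533523/198551837714) = 68152803901/99275918857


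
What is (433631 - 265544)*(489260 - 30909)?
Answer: 77042844537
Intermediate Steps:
(433631 - 265544)*(489260 - 30909) = 168087*458351 = 77042844537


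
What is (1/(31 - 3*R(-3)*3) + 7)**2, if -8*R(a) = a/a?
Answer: 3265249/66049 ≈ 49.437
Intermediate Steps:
R(a) = -1/8 (R(a) = -a/(8*a) = -1/8*1 = -1/8)
(1/(31 - 3*R(-3)*3) + 7)**2 = (1/(31 - 3*(-1/8)*3) + 7)**2 = (1/(31 + (3/8)*3) + 7)**2 = (1/(31 + 9/8) + 7)**2 = (1/(257/8) + 7)**2 = (8/257 + 7)**2 = (1807/257)**2 = 3265249/66049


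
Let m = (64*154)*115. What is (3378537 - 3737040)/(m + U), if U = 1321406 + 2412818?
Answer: -358503/4867664 ≈ -0.073650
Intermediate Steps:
m = 1133440 (m = 9856*115 = 1133440)
U = 3734224
(3378537 - 3737040)/(m + U) = (3378537 - 3737040)/(1133440 + 3734224) = -358503/4867664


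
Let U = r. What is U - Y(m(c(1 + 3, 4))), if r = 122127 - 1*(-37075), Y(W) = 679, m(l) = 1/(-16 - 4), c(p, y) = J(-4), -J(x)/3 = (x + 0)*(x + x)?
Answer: 158523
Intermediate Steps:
J(x) = -6*x² (J(x) = -3*(x + 0)*(x + x) = -3*x*2*x = -6*x²)
c(p, y) = -96 (c(p, y) = -6*(-4)² = -6*16 = -96)
m(l) = -1/20 (m(l) = 1/(-20) = -1/20)
r = 159202 (r = 122127 + 37075 = 159202)
U = 159202
U - Y(m(c(1 + 3, 4))) = 159202 - 1*679 = 159202 - 679 = 158523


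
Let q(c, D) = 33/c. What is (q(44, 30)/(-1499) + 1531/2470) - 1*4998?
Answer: -37005903647/7405060 ≈ -4997.4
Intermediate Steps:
(q(44, 30)/(-1499) + 1531/2470) - 1*4998 = ((33/44)/(-1499) + 1531/2470) - 1*4998 = ((33*(1/44))*(-1/1499) + 1531*(1/2470)) - 4998 = ((¾)*(-1/1499) + 1531/2470) - 4998 = (-3/5996 + 1531/2470) - 4998 = 4586233/7405060 - 4998 = -37005903647/7405060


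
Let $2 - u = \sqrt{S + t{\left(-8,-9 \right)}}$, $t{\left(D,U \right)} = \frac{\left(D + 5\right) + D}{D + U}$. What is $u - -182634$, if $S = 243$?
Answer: $182636 - \frac{\sqrt{70414}}{17} \approx 1.8262 \cdot 10^{5}$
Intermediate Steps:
$t{\left(D,U \right)} = \frac{5 + 2 D}{D + U}$ ($t{\left(D,U \right)} = \frac{\left(5 + D\right) + D}{D + U} = \frac{5 + 2 D}{D + U}$)
$u = 2 - \frac{\sqrt{70414}}{17}$ ($u = 2 - \sqrt{243 + \frac{5 + 2 \left(-8\right)}{-8 - 9}} = 2 - \sqrt{243 + \frac{5 - 16}{-17}} = 2 - \sqrt{243 - - \frac{11}{17}} = 2 - \sqrt{243 + \frac{11}{17}} = 2 - \sqrt{\frac{4142}{17}} = 2 - \frac{\sqrt{70414}}{17} \approx -13.609$)
$u - -182634 = \left(2 - \frac{\sqrt{70414}}{17}\right) - -182634 = \left(2 - \frac{\sqrt{70414}}{17}\right) + 182634 = 182636 - \frac{\sqrt{70414}}{17}$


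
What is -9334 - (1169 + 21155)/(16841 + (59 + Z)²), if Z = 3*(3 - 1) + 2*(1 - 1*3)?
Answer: -95974016/10281 ≈ -9335.1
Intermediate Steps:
Z = 2 (Z = 3*2 + 2*(1 - 3) = 6 + 2*(-2) = 6 - 4 = 2)
-9334 - (1169 + 21155)/(16841 + (59 + Z)²) = -9334 - (1169 + 21155)/(16841 + (59 + 2)²) = -9334 - 22324/(16841 + 61²) = -9334 - 22324/(16841 + 3721) = -9334 - 22324/20562 = -9334 - 1*11162/10281 = -9334 - 11162/10281 = -95974016/10281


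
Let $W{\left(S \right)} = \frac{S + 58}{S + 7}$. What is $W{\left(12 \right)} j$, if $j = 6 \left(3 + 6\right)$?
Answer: $\frac{3780}{19} \approx 198.95$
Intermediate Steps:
$W{\left(S \right)} = \frac{58 + S}{7 + S}$
$j = 54$ ($j = 6 \cdot 9 = 54$)
$W{\left(12 \right)} j = \frac{58 + 12}{7 + 12} \cdot 54 = \frac{1}{19} \cdot 70 \cdot 54 = \frac{70}{19} \cdot 54 = \frac{3780}{19}$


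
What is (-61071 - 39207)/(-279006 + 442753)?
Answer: -100278/163747 ≈ -0.61240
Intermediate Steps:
(-61071 - 39207)/(-279006 + 442753) = -100278/163747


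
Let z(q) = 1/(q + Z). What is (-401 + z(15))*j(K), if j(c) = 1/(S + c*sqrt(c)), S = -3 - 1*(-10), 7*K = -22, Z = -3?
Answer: -679483/19380 - 21791*I*sqrt(154)/9690 ≈ -35.061 - 27.907*I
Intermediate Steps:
K = -22/7 (K = (1/7)*(-22) = -22/7 ≈ -3.1429)
S = 7 (S = -3 + 10 = 7)
j(c) = 1/(7 + c**(3/2)) (j(c) = 1/(7 + c*sqrt(c)) = 1/(7 + c**(3/2)))
z(q) = 1/(-3 + q) (z(q) = 1/(q - 3) = 1/(-3 + q))
(-401 + z(15))*j(K) = (-401 + 1/(-3 + 15))/(7 + (-22/7)**(3/2)) = (-401 + 1/12)/(7 - 22*I*sqrt(154)/49) = -4811/(12*(7 - 22*I*sqrt(154)/49))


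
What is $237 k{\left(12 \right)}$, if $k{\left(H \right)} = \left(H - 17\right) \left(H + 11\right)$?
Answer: $-27255$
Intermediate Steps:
$k{\left(H \right)} = \left(-17 + H\right) \left(11 + H\right)$
$237 k{\left(12 \right)} = 237 \left(-187 + 12^{2} - 72\right) = 237 \left(-187 + 144 - 72\right) = 237 \left(-115\right) = -27255$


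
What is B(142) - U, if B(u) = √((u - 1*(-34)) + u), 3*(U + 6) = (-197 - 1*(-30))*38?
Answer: 6364/3 + √318 ≈ 2139.2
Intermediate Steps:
U = -6364/3 (U = -6 + ((-197 - 1*(-30))*38)/3 = -6 + ((-197 + 30)*38)/3 = -6 + (-167*38)/3 = -6 + (⅓)*(-6346) = -6 - 6346/3 = -6364/3 ≈ -2121.3)
B(u) = √(34 + 2*u) (B(u) = √((u + 34) + u) = √((34 + u) + u) = √(34 + 2*u))
B(142) - U = √(34 + 2*142) - 1*(-6364/3) = √(34 + 284) + 6364/3 = √318 + 6364/3 = 6364/3 + √318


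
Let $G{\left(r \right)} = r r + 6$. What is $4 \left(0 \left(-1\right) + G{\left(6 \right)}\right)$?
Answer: $168$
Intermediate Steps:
$G{\left(r \right)} = 6 + r^{2}$ ($G{\left(r \right)} = r^{2} + 6 = 6 + r^{2}$)
$4 \left(0 \left(-1\right) + G{\left(6 \right)}\right) = 4 \left(0 \left(-1\right) + \left(6 + 6^{2}\right)\right) = 4 \left(0 + \left(6 + 36\right)\right) = 4 \left(0 + 42\right) = 4 \cdot 42 = 168$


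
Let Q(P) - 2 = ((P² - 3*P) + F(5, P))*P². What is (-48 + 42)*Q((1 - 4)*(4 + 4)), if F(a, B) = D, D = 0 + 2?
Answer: -2246412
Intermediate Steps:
D = 2
F(a, B) = 2
Q(P) = 2 + P²*(2 + P² - 3*P) (Q(P) = 2 + ((P² - 3*P) + 2)*P² = 2 + (2 + P² - 3*P)*P² = 2 + P²*(2 + P² - 3*P))
(-48 + 42)*Q((1 - 4)*(4 + 4)) = (-48 + 42)*(2 + ((1 - 4)*(4 + 4))⁴ - 3*(1 - 4)³*(4 + 4)³ + 2*((1 - 4)*(4 + 4))²) = -6*(2 + (-3*8)⁴ - 3*(-3*8)³ + 2*(-3*8)²) = -6*(2 + (-24)⁴ - 3*(-24)³ + 2*(-24)²) = -6*(2 + 331776 - 3*(-13824) + 2*576) = -6*(2 + 331776 + 41472 + 1152) = -6*374402 = -2246412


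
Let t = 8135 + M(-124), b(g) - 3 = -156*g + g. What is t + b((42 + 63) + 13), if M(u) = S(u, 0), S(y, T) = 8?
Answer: -10144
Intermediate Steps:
M(u) = 8
b(g) = 3 - 155*g (b(g) = 3 + (-156*g + g) = 3 - 155*g)
t = 8143 (t = 8135 + 8 = 8143)
t + b((42 + 63) + 13) = 8143 + (3 - 155*((42 + 63) + 13)) = 8143 + (3 - 155*(105 + 13)) = 8143 + (3 - 155*118) = 8143 + (3 - 18290) = 8143 - 18287 = -10144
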